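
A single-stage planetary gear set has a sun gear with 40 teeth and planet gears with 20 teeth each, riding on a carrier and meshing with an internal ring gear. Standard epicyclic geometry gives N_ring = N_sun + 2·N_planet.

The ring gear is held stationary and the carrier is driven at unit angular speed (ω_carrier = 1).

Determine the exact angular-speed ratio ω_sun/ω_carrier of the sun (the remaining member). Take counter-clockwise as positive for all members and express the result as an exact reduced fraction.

3

N_ring = 40 + 2·20 = 80
40(ω_s−ω_c) = −80(ω_r−ω_c),  ω_r=0, ω_c=1
ω_s = 1 − (80/40)(0−1) = 3
ω_s/ω_c = 3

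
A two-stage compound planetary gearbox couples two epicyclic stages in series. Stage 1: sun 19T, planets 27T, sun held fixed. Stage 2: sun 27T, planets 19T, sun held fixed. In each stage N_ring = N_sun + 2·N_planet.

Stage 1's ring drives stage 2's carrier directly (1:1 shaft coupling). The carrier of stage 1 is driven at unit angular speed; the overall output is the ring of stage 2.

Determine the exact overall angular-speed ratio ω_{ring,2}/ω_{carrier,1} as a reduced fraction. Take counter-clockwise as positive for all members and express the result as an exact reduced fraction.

Stage 1: N_ring = 19 + 2·27 = 73
Stage 1: 19(ω_s−ω_c) = −73(ω_r−ω_c),  ω_s=0, ω_c=1
Stage 1: ω_r = 1 − (19/73)(0−1) = 92/73
  ⇒ ω_r¹/ω_c¹ = 92/73
Stage 2: N_ring = 27 + 2·19 = 65
Stage 2: 27(ω_s−ω_c) = −65(ω_r−ω_c),  ω_s=0, ω_c=1
Stage 2: ω_r = 1 − (27/65)(0−1) = 92/65
  ⇒ ω_r²/ω_c² = 92/65
Coupling ω_c² = ω_r¹ ⇒ overall = 92/73 × 92/65 = 8464/4745

8464/4745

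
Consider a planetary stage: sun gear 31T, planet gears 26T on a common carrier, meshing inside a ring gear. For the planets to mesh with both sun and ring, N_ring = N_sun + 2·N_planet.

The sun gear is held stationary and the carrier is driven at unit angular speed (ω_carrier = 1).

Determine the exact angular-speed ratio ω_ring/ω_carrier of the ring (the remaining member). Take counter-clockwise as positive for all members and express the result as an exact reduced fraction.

N_ring = 31 + 2·26 = 83
31(ω_s−ω_c) = −83(ω_r−ω_c),  ω_s=0, ω_c=1
ω_r = 1 − (31/83)(0−1) = 114/83
ω_r/ω_c = 114/83

114/83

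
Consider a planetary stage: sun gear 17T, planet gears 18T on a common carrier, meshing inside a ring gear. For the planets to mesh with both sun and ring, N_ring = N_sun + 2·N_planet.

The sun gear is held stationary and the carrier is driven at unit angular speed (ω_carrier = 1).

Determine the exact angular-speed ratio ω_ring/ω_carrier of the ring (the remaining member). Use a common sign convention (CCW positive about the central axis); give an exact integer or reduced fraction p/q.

70/53

N_ring = 17 + 2·18 = 53
17(ω_s−ω_c) = −53(ω_r−ω_c),  ω_s=0, ω_c=1
ω_r = 1 − (17/53)(0−1) = 70/53
ω_r/ω_c = 70/53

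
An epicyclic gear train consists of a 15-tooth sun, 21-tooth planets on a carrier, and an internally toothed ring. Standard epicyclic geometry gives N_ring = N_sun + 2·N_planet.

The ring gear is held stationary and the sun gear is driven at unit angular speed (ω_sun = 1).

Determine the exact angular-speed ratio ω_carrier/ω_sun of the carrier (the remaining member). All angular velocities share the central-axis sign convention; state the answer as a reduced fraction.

5/24

N_ring = 15 + 2·21 = 57
15(ω_s−ω_c) = −57(ω_r−ω_c),  ω_r=0, ω_s=1
15(1−ω_c) = −57(0−ω_c)  ⇒  72ω_c = 15  ⇒  ω_c = 5/24
ω_c/ω_s = 5/24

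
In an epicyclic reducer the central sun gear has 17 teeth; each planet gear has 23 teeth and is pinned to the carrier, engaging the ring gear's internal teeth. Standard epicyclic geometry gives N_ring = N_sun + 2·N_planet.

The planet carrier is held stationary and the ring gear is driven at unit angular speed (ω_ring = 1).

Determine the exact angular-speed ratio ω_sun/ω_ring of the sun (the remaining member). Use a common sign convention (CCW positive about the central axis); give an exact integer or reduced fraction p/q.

N_ring = 17 + 2·23 = 63
17(ω_s−ω_c) = −63(ω_r−ω_c),  ω_c=0, ω_r=1
ω_s = 0 − (63/17)(1−0) = -63/17
ω_s/ω_r = -63/17

-63/17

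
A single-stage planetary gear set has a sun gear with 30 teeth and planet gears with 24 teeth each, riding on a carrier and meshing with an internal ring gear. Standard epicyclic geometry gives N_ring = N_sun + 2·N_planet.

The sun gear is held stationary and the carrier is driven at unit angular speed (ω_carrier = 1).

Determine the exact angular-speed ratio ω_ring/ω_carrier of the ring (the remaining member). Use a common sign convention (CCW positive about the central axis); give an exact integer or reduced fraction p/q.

N_ring = 30 + 2·24 = 78
30(ω_s−ω_c) = −78(ω_r−ω_c),  ω_s=0, ω_c=1
ω_r = 1 − (30/78)(0−1) = 18/13
ω_r/ω_c = 18/13

18/13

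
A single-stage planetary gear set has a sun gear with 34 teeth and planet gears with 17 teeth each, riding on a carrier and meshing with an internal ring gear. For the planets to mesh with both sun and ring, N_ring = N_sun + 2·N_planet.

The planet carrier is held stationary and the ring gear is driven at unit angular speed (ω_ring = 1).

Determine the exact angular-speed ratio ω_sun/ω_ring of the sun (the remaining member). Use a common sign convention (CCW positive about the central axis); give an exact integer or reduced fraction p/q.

N_ring = 34 + 2·17 = 68
34(ω_s−ω_c) = −68(ω_r−ω_c),  ω_c=0, ω_r=1
ω_s = 0 − (68/34)(1−0) = -2
ω_s/ω_r = -2

-2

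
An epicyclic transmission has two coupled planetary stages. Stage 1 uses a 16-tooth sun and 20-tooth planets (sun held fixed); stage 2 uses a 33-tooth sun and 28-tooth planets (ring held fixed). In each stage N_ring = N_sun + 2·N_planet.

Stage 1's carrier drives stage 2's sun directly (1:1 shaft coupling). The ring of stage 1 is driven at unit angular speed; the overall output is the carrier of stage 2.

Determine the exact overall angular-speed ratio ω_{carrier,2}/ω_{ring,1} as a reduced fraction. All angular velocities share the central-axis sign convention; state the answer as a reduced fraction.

77/366

Stage 1: N_ring = 16 + 2·20 = 56
Stage 1: 16(ω_s−ω_c) = −56(ω_r−ω_c),  ω_s=0, ω_r=1
Stage 1: 16(0−ω_c) = −56(1−ω_c)  ⇒  72ω_c = 56  ⇒  ω_c = 7/9
  ⇒ ω_c¹/ω_r¹ = 7/9
Stage 2: N_ring = 33 + 2·28 = 89
Stage 2: 33(ω_s−ω_c) = −89(ω_r−ω_c),  ω_r=0, ω_s=1
Stage 2: 33(1−ω_c) = −89(0−ω_c)  ⇒  122ω_c = 33  ⇒  ω_c = 33/122
  ⇒ ω_c²/ω_s² = 33/122
Coupling ω_s² = ω_c¹ ⇒ overall = 7/9 × 33/122 = 77/366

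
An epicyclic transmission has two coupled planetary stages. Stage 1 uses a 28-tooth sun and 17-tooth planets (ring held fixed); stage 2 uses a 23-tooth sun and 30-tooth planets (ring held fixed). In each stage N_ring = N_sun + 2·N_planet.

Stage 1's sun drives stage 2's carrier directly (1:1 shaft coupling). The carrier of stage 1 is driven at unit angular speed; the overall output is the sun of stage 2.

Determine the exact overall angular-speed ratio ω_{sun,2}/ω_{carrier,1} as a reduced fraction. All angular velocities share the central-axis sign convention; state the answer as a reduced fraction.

2385/161

Stage 1: N_ring = 28 + 2·17 = 62
Stage 1: 28(ω_s−ω_c) = −62(ω_r−ω_c),  ω_r=0, ω_c=1
Stage 1: ω_s = 1 − (62/28)(0−1) = 45/14
  ⇒ ω_s¹/ω_c¹ = 45/14
Stage 2: N_ring = 23 + 2·30 = 83
Stage 2: 23(ω_s−ω_c) = −83(ω_r−ω_c),  ω_r=0, ω_c=1
Stage 2: ω_s = 1 − (83/23)(0−1) = 106/23
  ⇒ ω_s²/ω_c² = 106/23
Coupling ω_c² = ω_s¹ ⇒ overall = 45/14 × 106/23 = 2385/161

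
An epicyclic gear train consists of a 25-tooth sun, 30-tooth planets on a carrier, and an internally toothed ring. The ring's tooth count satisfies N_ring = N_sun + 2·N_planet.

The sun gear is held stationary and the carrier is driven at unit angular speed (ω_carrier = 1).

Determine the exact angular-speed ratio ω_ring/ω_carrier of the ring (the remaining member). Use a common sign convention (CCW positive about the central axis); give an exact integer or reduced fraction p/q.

22/17

N_ring = 25 + 2·30 = 85
25(ω_s−ω_c) = −85(ω_r−ω_c),  ω_s=0, ω_c=1
ω_r = 1 − (25/85)(0−1) = 22/17
ω_r/ω_c = 22/17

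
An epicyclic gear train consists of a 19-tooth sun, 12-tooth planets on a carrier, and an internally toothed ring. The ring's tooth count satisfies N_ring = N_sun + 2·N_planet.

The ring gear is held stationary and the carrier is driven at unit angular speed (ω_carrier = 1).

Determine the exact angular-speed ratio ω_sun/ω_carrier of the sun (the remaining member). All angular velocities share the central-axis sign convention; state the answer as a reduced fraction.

62/19

N_ring = 19 + 2·12 = 43
19(ω_s−ω_c) = −43(ω_r−ω_c),  ω_r=0, ω_c=1
ω_s = 1 − (43/19)(0−1) = 62/19
ω_s/ω_c = 62/19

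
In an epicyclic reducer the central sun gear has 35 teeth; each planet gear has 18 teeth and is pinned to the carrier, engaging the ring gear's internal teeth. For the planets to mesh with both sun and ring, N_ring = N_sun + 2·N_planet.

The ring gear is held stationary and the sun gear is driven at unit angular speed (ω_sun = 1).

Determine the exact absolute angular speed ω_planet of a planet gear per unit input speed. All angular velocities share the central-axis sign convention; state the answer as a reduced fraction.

-35/36

N_ring = 35 + 2·18 = 71
35(ω_s−ω_c) = −71(ω_r−ω_c),  ω_r=0, ω_s=1
35(1−ω_c) = −71(0−ω_c)  ⇒  106ω_c = 35  ⇒  ω_c = 35/106
sun–planet: 35·(1−35/106) = −18·(ω_p−ω_c)  ⇒  ω_p−ω_c = −(35/18)·(71/106) = -2485/1908
ω_p = 35/106 − 2485/1908 = -35/36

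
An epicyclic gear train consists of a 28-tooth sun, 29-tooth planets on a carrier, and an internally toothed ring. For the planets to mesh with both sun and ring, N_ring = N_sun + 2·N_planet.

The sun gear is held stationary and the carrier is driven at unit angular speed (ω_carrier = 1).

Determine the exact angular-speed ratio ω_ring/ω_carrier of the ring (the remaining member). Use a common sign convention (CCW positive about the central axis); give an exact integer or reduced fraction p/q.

57/43

N_ring = 28 + 2·29 = 86
28(ω_s−ω_c) = −86(ω_r−ω_c),  ω_s=0, ω_c=1
ω_r = 1 − (28/86)(0−1) = 57/43
ω_r/ω_c = 57/43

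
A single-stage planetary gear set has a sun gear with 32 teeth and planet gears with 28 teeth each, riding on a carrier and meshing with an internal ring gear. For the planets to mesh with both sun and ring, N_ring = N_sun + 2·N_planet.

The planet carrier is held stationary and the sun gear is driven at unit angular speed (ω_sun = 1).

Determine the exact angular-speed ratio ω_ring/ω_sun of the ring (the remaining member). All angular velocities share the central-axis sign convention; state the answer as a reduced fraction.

-4/11

N_ring = 32 + 2·28 = 88
32(ω_s−ω_c) = −88(ω_r−ω_c),  ω_c=0, ω_s=1
ω_r = 0 − (32/88)(1−0) = -4/11
ω_r/ω_s = -4/11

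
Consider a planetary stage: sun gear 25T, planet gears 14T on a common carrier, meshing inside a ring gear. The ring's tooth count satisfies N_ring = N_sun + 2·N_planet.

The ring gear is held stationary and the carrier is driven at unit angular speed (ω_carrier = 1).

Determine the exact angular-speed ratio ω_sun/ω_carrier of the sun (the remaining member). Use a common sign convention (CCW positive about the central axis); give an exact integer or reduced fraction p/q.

78/25

N_ring = 25 + 2·14 = 53
25(ω_s−ω_c) = −53(ω_r−ω_c),  ω_r=0, ω_c=1
ω_s = 1 − (53/25)(0−1) = 78/25
ω_s/ω_c = 78/25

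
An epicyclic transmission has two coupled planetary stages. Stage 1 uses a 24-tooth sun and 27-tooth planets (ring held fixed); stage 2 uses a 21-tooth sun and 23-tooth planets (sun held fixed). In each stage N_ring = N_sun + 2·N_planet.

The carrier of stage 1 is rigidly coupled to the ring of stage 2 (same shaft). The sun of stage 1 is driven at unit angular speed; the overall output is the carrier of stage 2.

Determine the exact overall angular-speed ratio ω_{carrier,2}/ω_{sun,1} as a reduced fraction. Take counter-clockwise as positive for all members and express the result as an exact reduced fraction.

Stage 1: N_ring = 24 + 2·27 = 78
Stage 1: 24(ω_s−ω_c) = −78(ω_r−ω_c),  ω_r=0, ω_s=1
Stage 1: 24(1−ω_c) = −78(0−ω_c)  ⇒  102ω_c = 24  ⇒  ω_c = 4/17
  ⇒ ω_c¹/ω_s¹ = 4/17
Stage 2: N_ring = 21 + 2·23 = 67
Stage 2: 21(ω_s−ω_c) = −67(ω_r−ω_c),  ω_s=0, ω_r=1
Stage 2: 21(0−ω_c) = −67(1−ω_c)  ⇒  88ω_c = 67  ⇒  ω_c = 67/88
  ⇒ ω_c²/ω_r² = 67/88
Coupling ω_r² = ω_c¹ ⇒ overall = 4/17 × 67/88 = 67/374

67/374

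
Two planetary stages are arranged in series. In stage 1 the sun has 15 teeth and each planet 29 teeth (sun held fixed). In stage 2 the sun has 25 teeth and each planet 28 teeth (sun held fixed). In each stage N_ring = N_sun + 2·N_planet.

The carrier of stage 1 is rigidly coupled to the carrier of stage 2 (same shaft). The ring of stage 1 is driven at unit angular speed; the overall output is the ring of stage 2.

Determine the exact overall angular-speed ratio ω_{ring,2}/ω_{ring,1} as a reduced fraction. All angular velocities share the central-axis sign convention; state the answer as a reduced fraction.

Stage 1: N_ring = 15 + 2·29 = 73
Stage 1: 15(ω_s−ω_c) = −73(ω_r−ω_c),  ω_s=0, ω_r=1
Stage 1: 15(0−ω_c) = −73(1−ω_c)  ⇒  88ω_c = 73  ⇒  ω_c = 73/88
  ⇒ ω_c¹/ω_r¹ = 73/88
Stage 2: N_ring = 25 + 2·28 = 81
Stage 2: 25(ω_s−ω_c) = −81(ω_r−ω_c),  ω_s=0, ω_c=1
Stage 2: ω_r = 1 − (25/81)(0−1) = 106/81
  ⇒ ω_r²/ω_c² = 106/81
Coupling ω_c² = ω_c¹ ⇒ overall = 73/88 × 106/81 = 3869/3564

3869/3564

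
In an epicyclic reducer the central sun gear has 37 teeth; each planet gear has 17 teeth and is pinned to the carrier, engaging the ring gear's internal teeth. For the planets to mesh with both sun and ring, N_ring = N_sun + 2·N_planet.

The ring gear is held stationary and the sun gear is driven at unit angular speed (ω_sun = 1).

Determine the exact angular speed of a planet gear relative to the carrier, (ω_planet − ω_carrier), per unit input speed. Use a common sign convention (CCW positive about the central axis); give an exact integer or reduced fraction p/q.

N_ring = 37 + 2·17 = 71
37(ω_s−ω_c) = −71(ω_r−ω_c),  ω_r=0, ω_s=1
37(1−ω_c) = −71(0−ω_c)  ⇒  108ω_c = 37  ⇒  ω_c = 37/108
sun–planet: 37·(1−37/108) = −17·(ω_p−ω_c)  ⇒  ω_p−ω_c = −(37/17)·(71/108) = -2627/1836

-2627/1836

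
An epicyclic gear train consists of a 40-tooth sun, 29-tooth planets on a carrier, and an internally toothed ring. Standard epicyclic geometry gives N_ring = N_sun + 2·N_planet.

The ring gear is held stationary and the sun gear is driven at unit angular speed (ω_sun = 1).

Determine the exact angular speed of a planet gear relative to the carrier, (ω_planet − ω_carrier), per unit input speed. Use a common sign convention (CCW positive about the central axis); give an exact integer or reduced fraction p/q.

-1960/2001

N_ring = 40 + 2·29 = 98
40(ω_s−ω_c) = −98(ω_r−ω_c),  ω_r=0, ω_s=1
40(1−ω_c) = −98(0−ω_c)  ⇒  138ω_c = 40  ⇒  ω_c = 20/69
sun–planet: 40·(1−20/69) = −29·(ω_p−ω_c)  ⇒  ω_p−ω_c = −(40/29)·(49/69) = -1960/2001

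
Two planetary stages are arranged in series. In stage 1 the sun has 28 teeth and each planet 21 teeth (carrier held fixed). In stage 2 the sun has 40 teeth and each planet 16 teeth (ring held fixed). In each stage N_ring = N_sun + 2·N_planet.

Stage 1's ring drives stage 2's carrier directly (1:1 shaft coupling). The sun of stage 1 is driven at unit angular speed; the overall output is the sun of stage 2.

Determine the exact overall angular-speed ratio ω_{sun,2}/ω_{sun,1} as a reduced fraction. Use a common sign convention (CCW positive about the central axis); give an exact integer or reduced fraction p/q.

-28/25

Stage 1: N_ring = 28 + 2·21 = 70
Stage 1: 28(ω_s−ω_c) = −70(ω_r−ω_c),  ω_c=0, ω_s=1
Stage 1: ω_r = 0 − (28/70)(1−0) = -2/5
  ⇒ ω_r¹/ω_s¹ = -2/5
Stage 2: N_ring = 40 + 2·16 = 72
Stage 2: 40(ω_s−ω_c) = −72(ω_r−ω_c),  ω_r=0, ω_c=1
Stage 2: ω_s = 1 − (72/40)(0−1) = 14/5
  ⇒ ω_s²/ω_c² = 14/5
Coupling ω_c² = ω_r¹ ⇒ overall = -2/5 × 14/5 = -28/25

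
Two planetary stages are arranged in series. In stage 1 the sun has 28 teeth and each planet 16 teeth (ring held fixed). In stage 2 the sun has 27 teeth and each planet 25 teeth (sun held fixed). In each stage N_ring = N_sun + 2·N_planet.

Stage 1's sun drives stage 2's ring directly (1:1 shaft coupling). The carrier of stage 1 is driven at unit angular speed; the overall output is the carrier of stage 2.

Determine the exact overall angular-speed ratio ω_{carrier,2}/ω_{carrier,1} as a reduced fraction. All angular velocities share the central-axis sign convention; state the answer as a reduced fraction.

121/52

Stage 1: N_ring = 28 + 2·16 = 60
Stage 1: 28(ω_s−ω_c) = −60(ω_r−ω_c),  ω_r=0, ω_c=1
Stage 1: ω_s = 1 − (60/28)(0−1) = 22/7
  ⇒ ω_s¹/ω_c¹ = 22/7
Stage 2: N_ring = 27 + 2·25 = 77
Stage 2: 27(ω_s−ω_c) = −77(ω_r−ω_c),  ω_s=0, ω_r=1
Stage 2: 27(0−ω_c) = −77(1−ω_c)  ⇒  104ω_c = 77  ⇒  ω_c = 77/104
  ⇒ ω_c²/ω_r² = 77/104
Coupling ω_r² = ω_s¹ ⇒ overall = 22/7 × 77/104 = 121/52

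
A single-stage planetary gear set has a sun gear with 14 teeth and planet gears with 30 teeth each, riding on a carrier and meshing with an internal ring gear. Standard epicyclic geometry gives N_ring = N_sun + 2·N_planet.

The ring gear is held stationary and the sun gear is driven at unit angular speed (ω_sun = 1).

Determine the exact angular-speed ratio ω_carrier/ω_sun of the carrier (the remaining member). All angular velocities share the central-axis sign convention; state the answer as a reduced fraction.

N_ring = 14 + 2·30 = 74
14(ω_s−ω_c) = −74(ω_r−ω_c),  ω_r=0, ω_s=1
14(1−ω_c) = −74(0−ω_c)  ⇒  88ω_c = 14  ⇒  ω_c = 7/44
ω_c/ω_s = 7/44

7/44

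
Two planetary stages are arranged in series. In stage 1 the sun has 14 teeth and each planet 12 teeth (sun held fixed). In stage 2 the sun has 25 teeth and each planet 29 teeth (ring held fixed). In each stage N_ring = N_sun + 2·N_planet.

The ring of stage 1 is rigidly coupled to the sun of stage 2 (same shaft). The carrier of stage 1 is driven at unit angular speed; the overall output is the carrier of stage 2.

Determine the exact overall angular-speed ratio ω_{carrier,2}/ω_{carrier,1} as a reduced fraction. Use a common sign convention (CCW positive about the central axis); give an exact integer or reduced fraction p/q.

Stage 1: N_ring = 14 + 2·12 = 38
Stage 1: 14(ω_s−ω_c) = −38(ω_r−ω_c),  ω_s=0, ω_c=1
Stage 1: ω_r = 1 − (14/38)(0−1) = 26/19
  ⇒ ω_r¹/ω_c¹ = 26/19
Stage 2: N_ring = 25 + 2·29 = 83
Stage 2: 25(ω_s−ω_c) = −83(ω_r−ω_c),  ω_r=0, ω_s=1
Stage 2: 25(1−ω_c) = −83(0−ω_c)  ⇒  108ω_c = 25  ⇒  ω_c = 25/108
  ⇒ ω_c²/ω_s² = 25/108
Coupling ω_s² = ω_r¹ ⇒ overall = 26/19 × 25/108 = 325/1026

325/1026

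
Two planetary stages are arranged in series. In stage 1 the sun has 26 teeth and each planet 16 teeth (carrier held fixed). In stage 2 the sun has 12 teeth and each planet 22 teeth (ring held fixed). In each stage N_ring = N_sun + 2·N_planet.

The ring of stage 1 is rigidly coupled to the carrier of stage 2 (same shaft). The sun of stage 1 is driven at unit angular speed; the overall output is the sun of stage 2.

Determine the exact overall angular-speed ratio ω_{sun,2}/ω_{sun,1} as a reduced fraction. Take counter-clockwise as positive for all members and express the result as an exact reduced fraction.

-221/87

Stage 1: N_ring = 26 + 2·16 = 58
Stage 1: 26(ω_s−ω_c) = −58(ω_r−ω_c),  ω_c=0, ω_s=1
Stage 1: ω_r = 0 − (26/58)(1−0) = -13/29
  ⇒ ω_r¹/ω_s¹ = -13/29
Stage 2: N_ring = 12 + 2·22 = 56
Stage 2: 12(ω_s−ω_c) = −56(ω_r−ω_c),  ω_r=0, ω_c=1
Stage 2: ω_s = 1 − (56/12)(0−1) = 17/3
  ⇒ ω_s²/ω_c² = 17/3
Coupling ω_c² = ω_r¹ ⇒ overall = -13/29 × 17/3 = -221/87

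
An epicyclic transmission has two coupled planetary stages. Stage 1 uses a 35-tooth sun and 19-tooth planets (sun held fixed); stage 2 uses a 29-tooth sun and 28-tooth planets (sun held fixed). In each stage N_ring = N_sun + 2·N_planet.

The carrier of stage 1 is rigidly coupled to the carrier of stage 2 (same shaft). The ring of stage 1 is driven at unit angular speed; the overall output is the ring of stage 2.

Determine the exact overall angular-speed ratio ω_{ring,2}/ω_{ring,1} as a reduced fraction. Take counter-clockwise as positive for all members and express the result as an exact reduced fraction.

1387/1530

Stage 1: N_ring = 35 + 2·19 = 73
Stage 1: 35(ω_s−ω_c) = −73(ω_r−ω_c),  ω_s=0, ω_r=1
Stage 1: 35(0−ω_c) = −73(1−ω_c)  ⇒  108ω_c = 73  ⇒  ω_c = 73/108
  ⇒ ω_c¹/ω_r¹ = 73/108
Stage 2: N_ring = 29 + 2·28 = 85
Stage 2: 29(ω_s−ω_c) = −85(ω_r−ω_c),  ω_s=0, ω_c=1
Stage 2: ω_r = 1 − (29/85)(0−1) = 114/85
  ⇒ ω_r²/ω_c² = 114/85
Coupling ω_c² = ω_c¹ ⇒ overall = 73/108 × 114/85 = 1387/1530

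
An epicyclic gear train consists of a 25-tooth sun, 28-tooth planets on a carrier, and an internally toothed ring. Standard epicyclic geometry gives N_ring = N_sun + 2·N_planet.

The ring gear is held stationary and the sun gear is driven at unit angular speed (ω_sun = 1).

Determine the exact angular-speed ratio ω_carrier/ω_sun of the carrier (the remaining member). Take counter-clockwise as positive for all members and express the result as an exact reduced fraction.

N_ring = 25 + 2·28 = 81
25(ω_s−ω_c) = −81(ω_r−ω_c),  ω_r=0, ω_s=1
25(1−ω_c) = −81(0−ω_c)  ⇒  106ω_c = 25  ⇒  ω_c = 25/106
ω_c/ω_s = 25/106

25/106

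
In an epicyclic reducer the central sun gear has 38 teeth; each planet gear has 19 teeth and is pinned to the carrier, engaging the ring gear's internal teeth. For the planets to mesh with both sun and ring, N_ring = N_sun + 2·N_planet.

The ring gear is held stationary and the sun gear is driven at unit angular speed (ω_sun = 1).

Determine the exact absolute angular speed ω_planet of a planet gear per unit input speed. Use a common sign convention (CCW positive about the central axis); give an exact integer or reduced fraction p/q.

-1

N_ring = 38 + 2·19 = 76
38(ω_s−ω_c) = −76(ω_r−ω_c),  ω_r=0, ω_s=1
38(1−ω_c) = −76(0−ω_c)  ⇒  114ω_c = 38  ⇒  ω_c = 1/3
sun–planet: 38·(1−1/3) = −19·(ω_p−ω_c)  ⇒  ω_p−ω_c = −(38/19)·(2/3) = -4/3
ω_p = 1/3 − 4/3 = -1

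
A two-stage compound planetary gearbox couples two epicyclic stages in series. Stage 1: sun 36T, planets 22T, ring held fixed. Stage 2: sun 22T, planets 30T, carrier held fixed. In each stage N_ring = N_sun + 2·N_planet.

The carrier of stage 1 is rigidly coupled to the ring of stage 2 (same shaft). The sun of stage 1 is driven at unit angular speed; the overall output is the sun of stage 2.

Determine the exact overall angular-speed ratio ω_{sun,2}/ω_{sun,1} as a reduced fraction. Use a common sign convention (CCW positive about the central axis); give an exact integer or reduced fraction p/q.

-369/319

Stage 1: N_ring = 36 + 2·22 = 80
Stage 1: 36(ω_s−ω_c) = −80(ω_r−ω_c),  ω_r=0, ω_s=1
Stage 1: 36(1−ω_c) = −80(0−ω_c)  ⇒  116ω_c = 36  ⇒  ω_c = 9/29
  ⇒ ω_c¹/ω_s¹ = 9/29
Stage 2: N_ring = 22 + 2·30 = 82
Stage 2: 22(ω_s−ω_c) = −82(ω_r−ω_c),  ω_c=0, ω_r=1
Stage 2: ω_s = 0 − (82/22)(1−0) = -41/11
  ⇒ ω_s²/ω_r² = -41/11
Coupling ω_r² = ω_c¹ ⇒ overall = 9/29 × -41/11 = -369/319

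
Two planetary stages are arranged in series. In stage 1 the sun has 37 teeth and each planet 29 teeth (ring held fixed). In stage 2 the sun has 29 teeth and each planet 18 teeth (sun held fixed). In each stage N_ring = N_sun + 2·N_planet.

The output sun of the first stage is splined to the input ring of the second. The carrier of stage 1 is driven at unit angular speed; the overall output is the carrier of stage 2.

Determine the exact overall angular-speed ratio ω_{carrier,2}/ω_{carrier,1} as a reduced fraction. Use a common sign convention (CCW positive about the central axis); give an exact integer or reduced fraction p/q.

4290/1739

Stage 1: N_ring = 37 + 2·29 = 95
Stage 1: 37(ω_s−ω_c) = −95(ω_r−ω_c),  ω_r=0, ω_c=1
Stage 1: ω_s = 1 − (95/37)(0−1) = 132/37
  ⇒ ω_s¹/ω_c¹ = 132/37
Stage 2: N_ring = 29 + 2·18 = 65
Stage 2: 29(ω_s−ω_c) = −65(ω_r−ω_c),  ω_s=0, ω_r=1
Stage 2: 29(0−ω_c) = −65(1−ω_c)  ⇒  94ω_c = 65  ⇒  ω_c = 65/94
  ⇒ ω_c²/ω_r² = 65/94
Coupling ω_r² = ω_s¹ ⇒ overall = 132/37 × 65/94 = 4290/1739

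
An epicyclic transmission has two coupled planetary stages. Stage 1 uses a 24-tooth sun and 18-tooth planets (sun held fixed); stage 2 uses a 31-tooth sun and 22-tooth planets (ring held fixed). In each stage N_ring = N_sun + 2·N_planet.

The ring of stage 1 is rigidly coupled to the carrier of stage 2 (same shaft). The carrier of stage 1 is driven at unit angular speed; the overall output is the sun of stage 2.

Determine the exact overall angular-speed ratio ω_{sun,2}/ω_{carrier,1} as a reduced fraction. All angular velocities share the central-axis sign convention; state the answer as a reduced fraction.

Stage 1: N_ring = 24 + 2·18 = 60
Stage 1: 24(ω_s−ω_c) = −60(ω_r−ω_c),  ω_s=0, ω_c=1
Stage 1: ω_r = 1 − (24/60)(0−1) = 7/5
  ⇒ ω_r¹/ω_c¹ = 7/5
Stage 2: N_ring = 31 + 2·22 = 75
Stage 2: 31(ω_s−ω_c) = −75(ω_r−ω_c),  ω_r=0, ω_c=1
Stage 2: ω_s = 1 − (75/31)(0−1) = 106/31
  ⇒ ω_s²/ω_c² = 106/31
Coupling ω_c² = ω_r¹ ⇒ overall = 7/5 × 106/31 = 742/155

742/155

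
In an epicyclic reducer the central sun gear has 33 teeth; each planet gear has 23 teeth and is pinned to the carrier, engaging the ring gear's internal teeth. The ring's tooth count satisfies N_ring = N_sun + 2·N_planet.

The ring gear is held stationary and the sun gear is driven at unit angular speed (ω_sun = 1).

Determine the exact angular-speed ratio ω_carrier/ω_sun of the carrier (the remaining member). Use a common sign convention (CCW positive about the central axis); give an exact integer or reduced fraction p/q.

N_ring = 33 + 2·23 = 79
33(ω_s−ω_c) = −79(ω_r−ω_c),  ω_r=0, ω_s=1
33(1−ω_c) = −79(0−ω_c)  ⇒  112ω_c = 33  ⇒  ω_c = 33/112
ω_c/ω_s = 33/112

33/112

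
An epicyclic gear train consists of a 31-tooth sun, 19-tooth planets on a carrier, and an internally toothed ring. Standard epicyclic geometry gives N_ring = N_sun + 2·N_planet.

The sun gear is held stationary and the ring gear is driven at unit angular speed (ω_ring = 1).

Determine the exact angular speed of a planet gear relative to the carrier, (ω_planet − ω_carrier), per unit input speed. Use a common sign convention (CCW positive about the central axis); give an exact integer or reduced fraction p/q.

2139/1900

N_ring = 31 + 2·19 = 69
31(ω_s−ω_c) = −69(ω_r−ω_c),  ω_s=0, ω_r=1
31(0−ω_c) = −69(1−ω_c)  ⇒  100ω_c = 69  ⇒  ω_c = 69/100
sun–planet: 31·(0−69/100) = −19·(ω_p−ω_c)  ⇒  ω_p−ω_c = −(31/19)·(-69/100) = 2139/1900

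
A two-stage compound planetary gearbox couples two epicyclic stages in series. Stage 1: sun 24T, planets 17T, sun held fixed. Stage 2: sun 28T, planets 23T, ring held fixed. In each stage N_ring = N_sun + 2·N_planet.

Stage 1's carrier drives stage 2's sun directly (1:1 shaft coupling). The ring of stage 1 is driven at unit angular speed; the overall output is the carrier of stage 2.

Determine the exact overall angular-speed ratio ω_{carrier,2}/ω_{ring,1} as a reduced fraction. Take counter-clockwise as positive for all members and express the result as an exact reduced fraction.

Stage 1: N_ring = 24 + 2·17 = 58
Stage 1: 24(ω_s−ω_c) = −58(ω_r−ω_c),  ω_s=0, ω_r=1
Stage 1: 24(0−ω_c) = −58(1−ω_c)  ⇒  82ω_c = 58  ⇒  ω_c = 29/41
  ⇒ ω_c¹/ω_r¹ = 29/41
Stage 2: N_ring = 28 + 2·23 = 74
Stage 2: 28(ω_s−ω_c) = −74(ω_r−ω_c),  ω_r=0, ω_s=1
Stage 2: 28(1−ω_c) = −74(0−ω_c)  ⇒  102ω_c = 28  ⇒  ω_c = 14/51
  ⇒ ω_c²/ω_s² = 14/51
Coupling ω_s² = ω_c¹ ⇒ overall = 29/41 × 14/51 = 406/2091

406/2091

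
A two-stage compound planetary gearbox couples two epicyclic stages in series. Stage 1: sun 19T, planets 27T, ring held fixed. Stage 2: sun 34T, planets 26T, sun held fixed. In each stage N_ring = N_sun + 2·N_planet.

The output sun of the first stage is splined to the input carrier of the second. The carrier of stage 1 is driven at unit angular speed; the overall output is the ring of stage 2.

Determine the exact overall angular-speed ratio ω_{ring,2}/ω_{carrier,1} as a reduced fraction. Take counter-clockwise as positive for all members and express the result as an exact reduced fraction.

5520/817

Stage 1: N_ring = 19 + 2·27 = 73
Stage 1: 19(ω_s−ω_c) = −73(ω_r−ω_c),  ω_r=0, ω_c=1
Stage 1: ω_s = 1 − (73/19)(0−1) = 92/19
  ⇒ ω_s¹/ω_c¹ = 92/19
Stage 2: N_ring = 34 + 2·26 = 86
Stage 2: 34(ω_s−ω_c) = −86(ω_r−ω_c),  ω_s=0, ω_c=1
Stage 2: ω_r = 1 − (34/86)(0−1) = 60/43
  ⇒ ω_r²/ω_c² = 60/43
Coupling ω_c² = ω_s¹ ⇒ overall = 92/19 × 60/43 = 5520/817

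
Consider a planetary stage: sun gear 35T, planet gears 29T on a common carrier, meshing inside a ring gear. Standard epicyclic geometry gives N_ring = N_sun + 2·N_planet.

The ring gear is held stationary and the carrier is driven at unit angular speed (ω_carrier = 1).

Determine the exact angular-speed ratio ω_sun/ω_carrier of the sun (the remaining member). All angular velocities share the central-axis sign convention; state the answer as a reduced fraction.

N_ring = 35 + 2·29 = 93
35(ω_s−ω_c) = −93(ω_r−ω_c),  ω_r=0, ω_c=1
ω_s = 1 − (93/35)(0−1) = 128/35
ω_s/ω_c = 128/35

128/35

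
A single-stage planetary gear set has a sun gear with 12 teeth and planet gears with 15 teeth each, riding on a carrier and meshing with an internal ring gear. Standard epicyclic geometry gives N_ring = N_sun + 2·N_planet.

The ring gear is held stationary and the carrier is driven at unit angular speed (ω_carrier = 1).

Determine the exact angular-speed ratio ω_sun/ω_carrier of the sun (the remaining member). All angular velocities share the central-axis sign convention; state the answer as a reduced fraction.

N_ring = 12 + 2·15 = 42
12(ω_s−ω_c) = −42(ω_r−ω_c),  ω_r=0, ω_c=1
ω_s = 1 − (42/12)(0−1) = 9/2
ω_s/ω_c = 9/2

9/2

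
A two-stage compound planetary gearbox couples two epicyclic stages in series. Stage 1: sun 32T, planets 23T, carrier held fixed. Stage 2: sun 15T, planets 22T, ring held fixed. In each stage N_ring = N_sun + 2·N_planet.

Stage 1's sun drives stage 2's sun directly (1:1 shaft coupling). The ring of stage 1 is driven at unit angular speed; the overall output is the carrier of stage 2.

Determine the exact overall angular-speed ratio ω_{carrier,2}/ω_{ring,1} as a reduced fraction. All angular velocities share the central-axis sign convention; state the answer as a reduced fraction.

Stage 1: N_ring = 32 + 2·23 = 78
Stage 1: 32(ω_s−ω_c) = −78(ω_r−ω_c),  ω_c=0, ω_r=1
Stage 1: ω_s = 0 − (78/32)(1−0) = -39/16
  ⇒ ω_s¹/ω_r¹ = -39/16
Stage 2: N_ring = 15 + 2·22 = 59
Stage 2: 15(ω_s−ω_c) = −59(ω_r−ω_c),  ω_r=0, ω_s=1
Stage 2: 15(1−ω_c) = −59(0−ω_c)  ⇒  74ω_c = 15  ⇒  ω_c = 15/74
  ⇒ ω_c²/ω_s² = 15/74
Coupling ω_s² = ω_s¹ ⇒ overall = -39/16 × 15/74 = -585/1184

-585/1184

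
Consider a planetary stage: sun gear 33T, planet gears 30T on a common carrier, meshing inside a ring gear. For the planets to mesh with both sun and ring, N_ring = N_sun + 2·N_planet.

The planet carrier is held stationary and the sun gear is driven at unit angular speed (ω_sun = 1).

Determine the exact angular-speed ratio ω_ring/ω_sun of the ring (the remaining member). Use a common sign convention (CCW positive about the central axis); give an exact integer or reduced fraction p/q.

-11/31

N_ring = 33 + 2·30 = 93
33(ω_s−ω_c) = −93(ω_r−ω_c),  ω_c=0, ω_s=1
ω_r = 0 − (33/93)(1−0) = -11/31
ω_r/ω_s = -11/31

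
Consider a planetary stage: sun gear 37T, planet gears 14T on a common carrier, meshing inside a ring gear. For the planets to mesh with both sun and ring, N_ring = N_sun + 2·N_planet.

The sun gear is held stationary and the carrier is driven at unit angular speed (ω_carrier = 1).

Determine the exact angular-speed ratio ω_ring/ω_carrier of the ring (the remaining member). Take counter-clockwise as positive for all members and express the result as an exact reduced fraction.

N_ring = 37 + 2·14 = 65
37(ω_s−ω_c) = −65(ω_r−ω_c),  ω_s=0, ω_c=1
ω_r = 1 − (37/65)(0−1) = 102/65
ω_r/ω_c = 102/65

102/65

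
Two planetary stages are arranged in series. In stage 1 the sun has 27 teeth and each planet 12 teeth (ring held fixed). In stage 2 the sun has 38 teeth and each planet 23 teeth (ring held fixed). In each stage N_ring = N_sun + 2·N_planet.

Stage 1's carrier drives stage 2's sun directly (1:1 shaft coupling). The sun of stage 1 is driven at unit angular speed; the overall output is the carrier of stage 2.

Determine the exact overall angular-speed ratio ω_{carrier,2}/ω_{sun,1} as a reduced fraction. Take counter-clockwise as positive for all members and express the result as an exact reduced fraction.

Stage 1: N_ring = 27 + 2·12 = 51
Stage 1: 27(ω_s−ω_c) = −51(ω_r−ω_c),  ω_r=0, ω_s=1
Stage 1: 27(1−ω_c) = −51(0−ω_c)  ⇒  78ω_c = 27  ⇒  ω_c = 9/26
  ⇒ ω_c¹/ω_s¹ = 9/26
Stage 2: N_ring = 38 + 2·23 = 84
Stage 2: 38(ω_s−ω_c) = −84(ω_r−ω_c),  ω_r=0, ω_s=1
Stage 2: 38(1−ω_c) = −84(0−ω_c)  ⇒  122ω_c = 38  ⇒  ω_c = 19/61
  ⇒ ω_c²/ω_s² = 19/61
Coupling ω_s² = ω_c¹ ⇒ overall = 9/26 × 19/61 = 171/1586

171/1586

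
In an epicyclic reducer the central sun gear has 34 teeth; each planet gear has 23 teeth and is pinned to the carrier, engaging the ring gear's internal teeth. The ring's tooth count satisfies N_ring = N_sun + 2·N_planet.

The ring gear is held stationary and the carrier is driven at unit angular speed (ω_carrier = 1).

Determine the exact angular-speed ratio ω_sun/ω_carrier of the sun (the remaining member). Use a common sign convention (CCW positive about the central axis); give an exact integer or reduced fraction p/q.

57/17

N_ring = 34 + 2·23 = 80
34(ω_s−ω_c) = −80(ω_r−ω_c),  ω_r=0, ω_c=1
ω_s = 1 − (80/34)(0−1) = 57/17
ω_s/ω_c = 57/17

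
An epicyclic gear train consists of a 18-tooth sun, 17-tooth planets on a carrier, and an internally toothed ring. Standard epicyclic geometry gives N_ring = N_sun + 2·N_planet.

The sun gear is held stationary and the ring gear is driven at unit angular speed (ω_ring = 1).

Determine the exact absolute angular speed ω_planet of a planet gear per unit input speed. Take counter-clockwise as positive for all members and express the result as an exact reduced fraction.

26/17

N_ring = 18 + 2·17 = 52
18(ω_s−ω_c) = −52(ω_r−ω_c),  ω_s=0, ω_r=1
18(0−ω_c) = −52(1−ω_c)  ⇒  70ω_c = 52  ⇒  ω_c = 26/35
sun–planet: 18·(0−26/35) = −17·(ω_p−ω_c)  ⇒  ω_p−ω_c = −(18/17)·(-26/35) = 468/595
ω_p = 26/35 + 468/595 = 26/17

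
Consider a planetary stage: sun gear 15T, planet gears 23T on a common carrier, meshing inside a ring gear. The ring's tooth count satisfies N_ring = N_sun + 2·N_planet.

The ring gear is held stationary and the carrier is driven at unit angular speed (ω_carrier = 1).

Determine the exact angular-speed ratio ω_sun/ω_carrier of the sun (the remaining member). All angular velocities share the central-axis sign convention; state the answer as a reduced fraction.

N_ring = 15 + 2·23 = 61
15(ω_s−ω_c) = −61(ω_r−ω_c),  ω_r=0, ω_c=1
ω_s = 1 − (61/15)(0−1) = 76/15
ω_s/ω_c = 76/15

76/15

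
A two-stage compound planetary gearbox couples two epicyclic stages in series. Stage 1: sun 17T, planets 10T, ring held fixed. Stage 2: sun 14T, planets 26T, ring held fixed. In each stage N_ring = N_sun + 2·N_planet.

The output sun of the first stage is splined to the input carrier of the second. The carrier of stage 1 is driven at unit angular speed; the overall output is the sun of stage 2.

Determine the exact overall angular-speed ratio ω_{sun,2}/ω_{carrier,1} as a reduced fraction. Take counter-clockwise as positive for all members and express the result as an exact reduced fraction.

2160/119

Stage 1: N_ring = 17 + 2·10 = 37
Stage 1: 17(ω_s−ω_c) = −37(ω_r−ω_c),  ω_r=0, ω_c=1
Stage 1: ω_s = 1 − (37/17)(0−1) = 54/17
  ⇒ ω_s¹/ω_c¹ = 54/17
Stage 2: N_ring = 14 + 2·26 = 66
Stage 2: 14(ω_s−ω_c) = −66(ω_r−ω_c),  ω_r=0, ω_c=1
Stage 2: ω_s = 1 − (66/14)(0−1) = 40/7
  ⇒ ω_s²/ω_c² = 40/7
Coupling ω_c² = ω_s¹ ⇒ overall = 54/17 × 40/7 = 2160/119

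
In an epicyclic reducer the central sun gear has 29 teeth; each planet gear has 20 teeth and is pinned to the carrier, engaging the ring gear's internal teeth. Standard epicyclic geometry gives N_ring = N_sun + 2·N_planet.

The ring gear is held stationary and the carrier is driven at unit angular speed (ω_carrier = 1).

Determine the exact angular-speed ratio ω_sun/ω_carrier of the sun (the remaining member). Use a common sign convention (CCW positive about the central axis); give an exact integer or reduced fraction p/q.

98/29

N_ring = 29 + 2·20 = 69
29(ω_s−ω_c) = −69(ω_r−ω_c),  ω_r=0, ω_c=1
ω_s = 1 − (69/29)(0−1) = 98/29
ω_s/ω_c = 98/29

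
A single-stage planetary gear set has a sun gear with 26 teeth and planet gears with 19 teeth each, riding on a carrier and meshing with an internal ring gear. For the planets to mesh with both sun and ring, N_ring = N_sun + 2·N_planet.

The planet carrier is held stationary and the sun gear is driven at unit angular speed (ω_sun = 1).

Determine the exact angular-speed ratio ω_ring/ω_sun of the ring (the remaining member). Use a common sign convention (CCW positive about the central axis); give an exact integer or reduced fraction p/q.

-13/32

N_ring = 26 + 2·19 = 64
26(ω_s−ω_c) = −64(ω_r−ω_c),  ω_c=0, ω_s=1
ω_r = 0 − (26/64)(1−0) = -13/32
ω_r/ω_s = -13/32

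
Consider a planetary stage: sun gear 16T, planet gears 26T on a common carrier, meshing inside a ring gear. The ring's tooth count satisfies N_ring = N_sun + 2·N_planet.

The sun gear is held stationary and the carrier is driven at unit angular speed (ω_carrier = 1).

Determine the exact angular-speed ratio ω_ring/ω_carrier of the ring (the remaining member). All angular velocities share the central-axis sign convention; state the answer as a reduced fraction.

21/17

N_ring = 16 + 2·26 = 68
16(ω_s−ω_c) = −68(ω_r−ω_c),  ω_s=0, ω_c=1
ω_r = 1 − (16/68)(0−1) = 21/17
ω_r/ω_c = 21/17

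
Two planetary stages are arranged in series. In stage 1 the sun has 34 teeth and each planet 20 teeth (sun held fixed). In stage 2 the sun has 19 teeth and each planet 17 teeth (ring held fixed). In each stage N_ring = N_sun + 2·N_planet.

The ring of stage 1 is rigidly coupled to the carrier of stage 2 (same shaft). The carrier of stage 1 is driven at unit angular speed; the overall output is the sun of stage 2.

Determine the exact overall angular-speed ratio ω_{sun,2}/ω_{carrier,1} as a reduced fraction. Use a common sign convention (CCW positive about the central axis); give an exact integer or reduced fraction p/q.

Stage 1: N_ring = 34 + 2·20 = 74
Stage 1: 34(ω_s−ω_c) = −74(ω_r−ω_c),  ω_s=0, ω_c=1
Stage 1: ω_r = 1 − (34/74)(0−1) = 54/37
  ⇒ ω_r¹/ω_c¹ = 54/37
Stage 2: N_ring = 19 + 2·17 = 53
Stage 2: 19(ω_s−ω_c) = −53(ω_r−ω_c),  ω_r=0, ω_c=1
Stage 2: ω_s = 1 − (53/19)(0−1) = 72/19
  ⇒ ω_s²/ω_c² = 72/19
Coupling ω_c² = ω_r¹ ⇒ overall = 54/37 × 72/19 = 3888/703

3888/703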